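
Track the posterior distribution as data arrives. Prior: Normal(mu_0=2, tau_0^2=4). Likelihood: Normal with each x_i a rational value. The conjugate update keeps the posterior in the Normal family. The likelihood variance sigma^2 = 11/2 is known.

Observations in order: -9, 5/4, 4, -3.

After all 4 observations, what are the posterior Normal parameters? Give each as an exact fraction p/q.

obs 1: x=-9 → posterior Normal(-50/19, 44/19)
obs 2: x=5/4 → posterior Normal(-40/27, 44/27)
obs 3: x=4 → posterior Normal(-8/35, 44/35)
obs 4: x=-3 → posterior Normal(-32/43, 44/43)

mu_0=-32/43, tau_0^2=44/43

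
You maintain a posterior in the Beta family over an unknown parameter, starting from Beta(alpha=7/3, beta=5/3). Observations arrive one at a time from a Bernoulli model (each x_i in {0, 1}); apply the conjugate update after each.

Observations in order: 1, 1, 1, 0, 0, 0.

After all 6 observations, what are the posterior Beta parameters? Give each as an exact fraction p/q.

alpha=16/3, beta=14/3

obs 1: x=1 → posterior Beta(10/3, 5/3)
obs 2: x=1 → posterior Beta(13/3, 5/3)
obs 3: x=1 → posterior Beta(16/3, 5/3)
obs 4: x=0 → posterior Beta(16/3, 8/3)
obs 5: x=0 → posterior Beta(16/3, 11/3)
obs 6: x=0 → posterior Beta(16/3, 14/3)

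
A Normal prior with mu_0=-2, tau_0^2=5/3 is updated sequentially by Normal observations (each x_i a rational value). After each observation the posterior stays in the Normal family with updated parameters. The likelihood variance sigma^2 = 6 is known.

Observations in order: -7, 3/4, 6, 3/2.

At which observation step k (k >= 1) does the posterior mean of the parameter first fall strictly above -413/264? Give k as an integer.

obs 1: x=-7 → posterior Normal(-71/23, 30/23)
obs 2: x=3/4 → posterior Normal(-269/112, 15/14)
obs 3: x=6 → posterior Normal(-149/132, 10/11)
obs 4: x=3/2 → posterior Normal(-119/152, 15/19)

k = 3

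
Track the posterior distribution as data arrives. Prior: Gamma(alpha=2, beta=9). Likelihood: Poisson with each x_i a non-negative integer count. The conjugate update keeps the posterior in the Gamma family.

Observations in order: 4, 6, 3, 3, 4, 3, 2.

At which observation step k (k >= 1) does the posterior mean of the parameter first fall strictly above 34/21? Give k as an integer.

k = 6

obs 1: x=4 → posterior Gamma(6, 10)
obs 2: x=6 → posterior Gamma(12, 11)
obs 3: x=3 → posterior Gamma(15, 12)
obs 4: x=3 → posterior Gamma(18, 13)
obs 5: x=4 → posterior Gamma(22, 14)
obs 6: x=3 → posterior Gamma(25, 15)
obs 7: x=2 → posterior Gamma(27, 16)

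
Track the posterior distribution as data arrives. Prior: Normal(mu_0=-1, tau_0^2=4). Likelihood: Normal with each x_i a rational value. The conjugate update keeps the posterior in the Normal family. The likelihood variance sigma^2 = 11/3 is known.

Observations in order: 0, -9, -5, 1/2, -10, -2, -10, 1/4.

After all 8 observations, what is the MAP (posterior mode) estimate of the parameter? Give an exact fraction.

obs 1: x=0 → posterior Normal(-11/23, 44/23)
obs 2: x=-9 → posterior Normal(-17/5, 44/35)
obs 3: x=-5 → posterior Normal(-179/47, 44/47)
obs 4: x=1/2 → posterior Normal(-173/59, 44/59)
obs 5: x=-10 → posterior Normal(-293/71, 44/71)
obs 6: x=-2 → posterior Normal(-317/83, 44/83)
obs 7: x=-10 → posterior Normal(-23/5, 44/95)
obs 8: x=1/4 → posterior Normal(-434/107, 44/107)

-434/107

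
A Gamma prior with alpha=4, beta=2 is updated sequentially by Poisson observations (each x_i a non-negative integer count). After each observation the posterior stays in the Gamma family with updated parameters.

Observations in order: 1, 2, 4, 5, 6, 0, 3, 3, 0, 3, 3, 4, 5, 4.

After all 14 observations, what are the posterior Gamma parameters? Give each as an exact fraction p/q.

alpha=47, beta=16

obs 1: x=1 → posterior Gamma(5, 3)
obs 2: x=2 → posterior Gamma(7, 4)
obs 3: x=4 → posterior Gamma(11, 5)
obs 4: x=5 → posterior Gamma(16, 6)
obs 5: x=6 → posterior Gamma(22, 7)
obs 6: x=0 → posterior Gamma(22, 8)
obs 7: x=3 → posterior Gamma(25, 9)
obs 8: x=3 → posterior Gamma(28, 10)
obs 9: x=0 → posterior Gamma(28, 11)
obs 10: x=3 → posterior Gamma(31, 12)
obs 11: x=3 → posterior Gamma(34, 13)
obs 12: x=4 → posterior Gamma(38, 14)
obs 13: x=5 → posterior Gamma(43, 15)
obs 14: x=4 → posterior Gamma(47, 16)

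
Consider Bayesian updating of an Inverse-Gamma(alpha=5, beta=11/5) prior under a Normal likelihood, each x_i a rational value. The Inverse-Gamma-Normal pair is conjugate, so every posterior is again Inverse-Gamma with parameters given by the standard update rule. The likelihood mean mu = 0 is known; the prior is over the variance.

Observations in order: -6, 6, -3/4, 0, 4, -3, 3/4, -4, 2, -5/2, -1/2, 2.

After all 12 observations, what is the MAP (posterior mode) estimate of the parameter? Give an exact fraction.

5321/960

obs 1: x=-6 → posterior Inverse-Gamma(11/2, 101/5)
obs 2: x=6 → posterior Inverse-Gamma(6, 191/5)
obs 3: x=-3/4 → posterior Inverse-Gamma(13/2, 6157/160)
obs 4: x=0 → posterior Inverse-Gamma(7, 6157/160)
obs 5: x=4 → posterior Inverse-Gamma(15/2, 7437/160)
obs 6: x=-3 → posterior Inverse-Gamma(8, 8157/160)
obs 7: x=3/4 → posterior Inverse-Gamma(17/2, 4101/80)
obs 8: x=-4 → posterior Inverse-Gamma(9, 4741/80)
obs 9: x=2 → posterior Inverse-Gamma(19/2, 4901/80)
obs 10: x=-5/2 → posterior Inverse-Gamma(10, 5151/80)
obs 11: x=-1/2 → posterior Inverse-Gamma(21/2, 5161/80)
obs 12: x=2 → posterior Inverse-Gamma(11, 5321/80)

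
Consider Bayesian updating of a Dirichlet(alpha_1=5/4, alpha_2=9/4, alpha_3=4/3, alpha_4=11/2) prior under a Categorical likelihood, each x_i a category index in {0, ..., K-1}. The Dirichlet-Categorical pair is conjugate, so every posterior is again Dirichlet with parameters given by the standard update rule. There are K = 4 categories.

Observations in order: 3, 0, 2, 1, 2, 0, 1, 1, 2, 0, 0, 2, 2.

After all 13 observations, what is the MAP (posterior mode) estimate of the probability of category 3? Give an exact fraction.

33/116

obs 1: x=3 → posterior Dirichlet(5/4, 9/4, 4/3, 13/2)
obs 2: x=0 → posterior Dirichlet(9/4, 9/4, 4/3, 13/2)
obs 3: x=2 → posterior Dirichlet(9/4, 9/4, 7/3, 13/2)
obs 4: x=1 → posterior Dirichlet(9/4, 13/4, 7/3, 13/2)
obs 5: x=2 → posterior Dirichlet(9/4, 13/4, 10/3, 13/2)
obs 6: x=0 → posterior Dirichlet(13/4, 13/4, 10/3, 13/2)
obs 7: x=1 → posterior Dirichlet(13/4, 17/4, 10/3, 13/2)
obs 8: x=1 → posterior Dirichlet(13/4, 21/4, 10/3, 13/2)
obs 9: x=2 → posterior Dirichlet(13/4, 21/4, 13/3, 13/2)
obs 10: x=0 → posterior Dirichlet(17/4, 21/4, 13/3, 13/2)
obs 11: x=0 → posterior Dirichlet(21/4, 21/4, 13/3, 13/2)
obs 12: x=2 → posterior Dirichlet(21/4, 21/4, 16/3, 13/2)
obs 13: x=2 → posterior Dirichlet(21/4, 21/4, 19/3, 13/2)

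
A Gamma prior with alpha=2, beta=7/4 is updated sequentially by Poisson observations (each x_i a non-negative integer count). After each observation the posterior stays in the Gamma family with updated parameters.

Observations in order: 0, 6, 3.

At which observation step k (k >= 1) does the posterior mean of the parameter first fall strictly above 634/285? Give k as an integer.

k = 3

obs 1: x=0 → posterior Gamma(2, 11/4)
obs 2: x=6 → posterior Gamma(8, 15/4)
obs 3: x=3 → posterior Gamma(11, 19/4)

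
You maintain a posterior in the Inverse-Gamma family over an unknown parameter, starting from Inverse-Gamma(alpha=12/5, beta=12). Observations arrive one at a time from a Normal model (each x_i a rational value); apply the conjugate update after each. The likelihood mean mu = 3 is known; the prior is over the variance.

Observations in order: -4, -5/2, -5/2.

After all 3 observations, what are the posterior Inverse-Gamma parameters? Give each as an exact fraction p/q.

obs 1: x=-4 → posterior Inverse-Gamma(29/10, 73/2)
obs 2: x=-5/2 → posterior Inverse-Gamma(17/5, 413/8)
obs 3: x=-5/2 → posterior Inverse-Gamma(39/10, 267/4)

alpha=39/10, beta=267/4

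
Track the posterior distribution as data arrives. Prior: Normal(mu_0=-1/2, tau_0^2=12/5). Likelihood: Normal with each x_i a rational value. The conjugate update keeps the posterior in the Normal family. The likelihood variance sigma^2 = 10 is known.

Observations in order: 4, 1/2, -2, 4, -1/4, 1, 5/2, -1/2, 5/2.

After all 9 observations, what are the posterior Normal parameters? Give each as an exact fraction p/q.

mu_0=58/79, tau_0^2=60/79

obs 1: x=4 → posterior Normal(23/62, 60/31)
obs 2: x=1/2 → posterior Normal(29/74, 60/37)
obs 3: x=-2 → posterior Normal(5/86, 60/43)
obs 4: x=4 → posterior Normal(53/98, 60/49)
obs 5: x=-1/4 → posterior Normal(5/11, 12/11)
obs 6: x=1 → posterior Normal(31/61, 60/61)
obs 7: x=5/2 → posterior Normal(46/67, 60/67)
obs 8: x=-1/2 → posterior Normal(43/73, 60/73)
obs 9: x=5/2 → posterior Normal(58/79, 60/79)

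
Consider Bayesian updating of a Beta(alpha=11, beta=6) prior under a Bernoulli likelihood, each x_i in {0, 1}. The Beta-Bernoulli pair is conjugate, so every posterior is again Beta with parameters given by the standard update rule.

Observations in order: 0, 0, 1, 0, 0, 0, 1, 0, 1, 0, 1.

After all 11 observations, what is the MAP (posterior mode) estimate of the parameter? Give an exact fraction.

7/13

obs 1: x=0 → posterior Beta(11, 7)
obs 2: x=0 → posterior Beta(11, 8)
obs 3: x=1 → posterior Beta(12, 8)
obs 4: x=0 → posterior Beta(12, 9)
obs 5: x=0 → posterior Beta(12, 10)
obs 6: x=0 → posterior Beta(12, 11)
obs 7: x=1 → posterior Beta(13, 11)
obs 8: x=0 → posterior Beta(13, 12)
obs 9: x=1 → posterior Beta(14, 12)
obs 10: x=0 → posterior Beta(14, 13)
obs 11: x=1 → posterior Beta(15, 13)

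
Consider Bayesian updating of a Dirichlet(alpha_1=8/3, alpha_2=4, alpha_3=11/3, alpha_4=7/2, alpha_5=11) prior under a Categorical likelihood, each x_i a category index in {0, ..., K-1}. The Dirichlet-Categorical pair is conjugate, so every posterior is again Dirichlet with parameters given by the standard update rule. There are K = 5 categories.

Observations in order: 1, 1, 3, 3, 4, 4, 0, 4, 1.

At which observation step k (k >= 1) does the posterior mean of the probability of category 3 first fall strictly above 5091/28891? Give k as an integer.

k = 4

obs 1: x=1 → posterior Dirichlet(8/3, 5, 11/3, 7/2, 11)
obs 2: x=1 → posterior Dirichlet(8/3, 6, 11/3, 7/2, 11)
obs 3: x=3 → posterior Dirichlet(8/3, 6, 11/3, 9/2, 11)
obs 4: x=3 → posterior Dirichlet(8/3, 6, 11/3, 11/2, 11)
obs 5: x=4 → posterior Dirichlet(8/3, 6, 11/3, 11/2, 12)
obs 6: x=4 → posterior Dirichlet(8/3, 6, 11/3, 11/2, 13)
obs 7: x=0 → posterior Dirichlet(11/3, 6, 11/3, 11/2, 13)
obs 8: x=4 → posterior Dirichlet(11/3, 6, 11/3, 11/2, 14)
obs 9: x=1 → posterior Dirichlet(11/3, 7, 11/3, 11/2, 14)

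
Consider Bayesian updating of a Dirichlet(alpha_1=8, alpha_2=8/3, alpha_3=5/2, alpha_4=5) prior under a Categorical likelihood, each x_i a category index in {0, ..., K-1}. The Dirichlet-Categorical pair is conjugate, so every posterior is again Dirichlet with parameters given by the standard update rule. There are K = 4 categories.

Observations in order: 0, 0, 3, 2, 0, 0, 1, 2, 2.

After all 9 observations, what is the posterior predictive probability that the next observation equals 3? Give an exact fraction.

obs 1: x=0 → posterior Dirichlet(9, 8/3, 5/2, 5)
obs 2: x=0 → posterior Dirichlet(10, 8/3, 5/2, 5)
obs 3: x=3 → posterior Dirichlet(10, 8/3, 5/2, 6)
obs 4: x=2 → posterior Dirichlet(10, 8/3, 7/2, 6)
obs 5: x=0 → posterior Dirichlet(11, 8/3, 7/2, 6)
obs 6: x=0 → posterior Dirichlet(12, 8/3, 7/2, 6)
obs 7: x=1 → posterior Dirichlet(12, 11/3, 7/2, 6)
obs 8: x=2 → posterior Dirichlet(12, 11/3, 9/2, 6)
obs 9: x=2 → posterior Dirichlet(12, 11/3, 11/2, 6)

36/163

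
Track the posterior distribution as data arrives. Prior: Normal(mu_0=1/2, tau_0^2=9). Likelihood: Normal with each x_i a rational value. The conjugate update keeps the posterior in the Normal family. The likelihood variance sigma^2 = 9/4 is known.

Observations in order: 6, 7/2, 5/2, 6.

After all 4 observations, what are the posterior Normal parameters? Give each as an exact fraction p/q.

mu_0=145/34, tau_0^2=9/17

obs 1: x=6 → posterior Normal(49/10, 9/5)
obs 2: x=7/2 → posterior Normal(77/18, 1)
obs 3: x=5/2 → posterior Normal(97/26, 9/13)
obs 4: x=6 → posterior Normal(145/34, 9/17)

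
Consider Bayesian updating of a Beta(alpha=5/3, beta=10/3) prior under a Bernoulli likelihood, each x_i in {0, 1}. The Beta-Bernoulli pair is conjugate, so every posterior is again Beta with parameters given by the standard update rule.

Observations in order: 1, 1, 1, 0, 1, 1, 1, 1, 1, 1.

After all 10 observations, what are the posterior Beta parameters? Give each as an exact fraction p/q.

obs 1: x=1 → posterior Beta(8/3, 10/3)
obs 2: x=1 → posterior Beta(11/3, 10/3)
obs 3: x=1 → posterior Beta(14/3, 10/3)
obs 4: x=0 → posterior Beta(14/3, 13/3)
obs 5: x=1 → posterior Beta(17/3, 13/3)
obs 6: x=1 → posterior Beta(20/3, 13/3)
obs 7: x=1 → posterior Beta(23/3, 13/3)
obs 8: x=1 → posterior Beta(26/3, 13/3)
obs 9: x=1 → posterior Beta(29/3, 13/3)
obs 10: x=1 → posterior Beta(32/3, 13/3)

alpha=32/3, beta=13/3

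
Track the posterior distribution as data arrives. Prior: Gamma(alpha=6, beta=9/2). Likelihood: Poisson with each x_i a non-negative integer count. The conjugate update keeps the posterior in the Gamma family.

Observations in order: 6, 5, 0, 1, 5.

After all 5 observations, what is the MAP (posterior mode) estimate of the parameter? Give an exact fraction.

44/19

obs 1: x=6 → posterior Gamma(12, 11/2)
obs 2: x=5 → posterior Gamma(17, 13/2)
obs 3: x=0 → posterior Gamma(17, 15/2)
obs 4: x=1 → posterior Gamma(18, 17/2)
obs 5: x=5 → posterior Gamma(23, 19/2)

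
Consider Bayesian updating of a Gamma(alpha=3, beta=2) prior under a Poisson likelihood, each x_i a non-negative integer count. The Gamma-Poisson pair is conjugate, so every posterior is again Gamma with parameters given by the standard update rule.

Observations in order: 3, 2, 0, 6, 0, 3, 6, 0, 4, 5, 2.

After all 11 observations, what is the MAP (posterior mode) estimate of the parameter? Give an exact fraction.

33/13

obs 1: x=3 → posterior Gamma(6, 3)
obs 2: x=2 → posterior Gamma(8, 4)
obs 3: x=0 → posterior Gamma(8, 5)
obs 4: x=6 → posterior Gamma(14, 6)
obs 5: x=0 → posterior Gamma(14, 7)
obs 6: x=3 → posterior Gamma(17, 8)
obs 7: x=6 → posterior Gamma(23, 9)
obs 8: x=0 → posterior Gamma(23, 10)
obs 9: x=4 → posterior Gamma(27, 11)
obs 10: x=5 → posterior Gamma(32, 12)
obs 11: x=2 → posterior Gamma(34, 13)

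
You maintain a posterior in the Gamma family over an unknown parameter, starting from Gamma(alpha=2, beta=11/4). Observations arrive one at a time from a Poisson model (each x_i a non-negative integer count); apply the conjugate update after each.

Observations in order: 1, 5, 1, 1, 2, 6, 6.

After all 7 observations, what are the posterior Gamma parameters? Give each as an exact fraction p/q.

obs 1: x=1 → posterior Gamma(3, 15/4)
obs 2: x=5 → posterior Gamma(8, 19/4)
obs 3: x=1 → posterior Gamma(9, 23/4)
obs 4: x=1 → posterior Gamma(10, 27/4)
obs 5: x=2 → posterior Gamma(12, 31/4)
obs 6: x=6 → posterior Gamma(18, 35/4)
obs 7: x=6 → posterior Gamma(24, 39/4)

alpha=24, beta=39/4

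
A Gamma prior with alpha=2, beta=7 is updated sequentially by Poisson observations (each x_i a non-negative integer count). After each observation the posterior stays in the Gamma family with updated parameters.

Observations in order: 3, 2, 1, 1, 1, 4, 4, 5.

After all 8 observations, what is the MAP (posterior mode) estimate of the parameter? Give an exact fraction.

obs 1: x=3 → posterior Gamma(5, 8)
obs 2: x=2 → posterior Gamma(7, 9)
obs 3: x=1 → posterior Gamma(8, 10)
obs 4: x=1 → posterior Gamma(9, 11)
obs 5: x=1 → posterior Gamma(10, 12)
obs 6: x=4 → posterior Gamma(14, 13)
obs 7: x=4 → posterior Gamma(18, 14)
obs 8: x=5 → posterior Gamma(23, 15)

22/15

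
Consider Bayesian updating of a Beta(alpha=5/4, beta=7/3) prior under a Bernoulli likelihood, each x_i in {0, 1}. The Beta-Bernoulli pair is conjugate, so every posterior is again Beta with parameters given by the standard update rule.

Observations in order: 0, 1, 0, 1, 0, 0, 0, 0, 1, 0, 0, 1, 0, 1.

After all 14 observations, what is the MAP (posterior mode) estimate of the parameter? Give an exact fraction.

obs 1: x=0 → posterior Beta(5/4, 10/3)
obs 2: x=1 → posterior Beta(9/4, 10/3)
obs 3: x=0 → posterior Beta(9/4, 13/3)
obs 4: x=1 → posterior Beta(13/4, 13/3)
obs 5: x=0 → posterior Beta(13/4, 16/3)
obs 6: x=0 → posterior Beta(13/4, 19/3)
obs 7: x=0 → posterior Beta(13/4, 22/3)
obs 8: x=0 → posterior Beta(13/4, 25/3)
obs 9: x=1 → posterior Beta(17/4, 25/3)
obs 10: x=0 → posterior Beta(17/4, 28/3)
obs 11: x=0 → posterior Beta(17/4, 31/3)
obs 12: x=1 → posterior Beta(21/4, 31/3)
obs 13: x=0 → posterior Beta(21/4, 34/3)
obs 14: x=1 → posterior Beta(25/4, 34/3)

63/187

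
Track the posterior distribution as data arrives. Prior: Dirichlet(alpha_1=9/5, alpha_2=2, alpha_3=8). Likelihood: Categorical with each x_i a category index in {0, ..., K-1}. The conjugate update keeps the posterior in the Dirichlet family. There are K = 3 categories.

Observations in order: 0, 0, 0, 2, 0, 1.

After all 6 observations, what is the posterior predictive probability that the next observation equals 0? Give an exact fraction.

29/89

obs 1: x=0 → posterior Dirichlet(14/5, 2, 8)
obs 2: x=0 → posterior Dirichlet(19/5, 2, 8)
obs 3: x=0 → posterior Dirichlet(24/5, 2, 8)
obs 4: x=2 → posterior Dirichlet(24/5, 2, 9)
obs 5: x=0 → posterior Dirichlet(29/5, 2, 9)
obs 6: x=1 → posterior Dirichlet(29/5, 3, 9)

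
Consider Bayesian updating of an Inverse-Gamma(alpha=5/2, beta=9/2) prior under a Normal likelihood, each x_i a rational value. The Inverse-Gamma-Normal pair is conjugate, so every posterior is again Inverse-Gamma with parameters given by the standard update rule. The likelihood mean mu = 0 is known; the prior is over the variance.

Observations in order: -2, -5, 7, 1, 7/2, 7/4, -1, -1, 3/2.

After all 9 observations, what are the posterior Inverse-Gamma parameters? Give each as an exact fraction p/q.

alpha=7, beta=1721/32

obs 1: x=-2 → posterior Inverse-Gamma(3, 13/2)
obs 2: x=-5 → posterior Inverse-Gamma(7/2, 19)
obs 3: x=7 → posterior Inverse-Gamma(4, 87/2)
obs 4: x=1 → posterior Inverse-Gamma(9/2, 44)
obs 5: x=7/2 → posterior Inverse-Gamma(5, 401/8)
obs 6: x=7/4 → posterior Inverse-Gamma(11/2, 1653/32)
obs 7: x=-1 → posterior Inverse-Gamma(6, 1669/32)
obs 8: x=-1 → posterior Inverse-Gamma(13/2, 1685/32)
obs 9: x=3/2 → posterior Inverse-Gamma(7, 1721/32)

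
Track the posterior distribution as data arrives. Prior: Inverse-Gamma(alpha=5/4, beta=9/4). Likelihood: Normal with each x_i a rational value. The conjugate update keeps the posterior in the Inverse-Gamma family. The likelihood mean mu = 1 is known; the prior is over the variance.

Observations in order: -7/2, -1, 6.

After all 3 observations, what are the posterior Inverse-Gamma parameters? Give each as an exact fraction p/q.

obs 1: x=-7/2 → posterior Inverse-Gamma(7/4, 99/8)
obs 2: x=-1 → posterior Inverse-Gamma(9/4, 115/8)
obs 3: x=6 → posterior Inverse-Gamma(11/4, 215/8)

alpha=11/4, beta=215/8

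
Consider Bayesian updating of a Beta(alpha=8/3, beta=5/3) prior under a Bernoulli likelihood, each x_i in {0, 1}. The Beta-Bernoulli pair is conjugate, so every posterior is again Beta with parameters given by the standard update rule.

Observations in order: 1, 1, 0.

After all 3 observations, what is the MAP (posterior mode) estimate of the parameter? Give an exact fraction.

obs 1: x=1 → posterior Beta(11/3, 5/3)
obs 2: x=1 → posterior Beta(14/3, 5/3)
obs 3: x=0 → posterior Beta(14/3, 8/3)

11/16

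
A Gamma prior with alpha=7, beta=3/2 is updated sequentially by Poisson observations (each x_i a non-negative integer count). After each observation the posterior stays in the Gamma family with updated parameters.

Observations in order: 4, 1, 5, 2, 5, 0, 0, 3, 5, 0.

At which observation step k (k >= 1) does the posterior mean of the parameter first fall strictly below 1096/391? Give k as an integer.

k = 10

obs 1: x=4 → posterior Gamma(11, 5/2)
obs 2: x=1 → posterior Gamma(12, 7/2)
obs 3: x=5 → posterior Gamma(17, 9/2)
obs 4: x=2 → posterior Gamma(19, 11/2)
obs 5: x=5 → posterior Gamma(24, 13/2)
obs 6: x=0 → posterior Gamma(24, 15/2)
obs 7: x=0 → posterior Gamma(24, 17/2)
obs 8: x=3 → posterior Gamma(27, 19/2)
obs 9: x=5 → posterior Gamma(32, 21/2)
obs 10: x=0 → posterior Gamma(32, 23/2)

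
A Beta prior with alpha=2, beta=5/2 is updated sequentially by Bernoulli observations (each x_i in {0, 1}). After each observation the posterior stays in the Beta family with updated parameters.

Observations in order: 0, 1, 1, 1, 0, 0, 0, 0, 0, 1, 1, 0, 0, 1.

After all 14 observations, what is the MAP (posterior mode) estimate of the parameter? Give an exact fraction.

14/33

obs 1: x=0 → posterior Beta(2, 7/2)
obs 2: x=1 → posterior Beta(3, 7/2)
obs 3: x=1 → posterior Beta(4, 7/2)
obs 4: x=1 → posterior Beta(5, 7/2)
obs 5: x=0 → posterior Beta(5, 9/2)
obs 6: x=0 → posterior Beta(5, 11/2)
obs 7: x=0 → posterior Beta(5, 13/2)
obs 8: x=0 → posterior Beta(5, 15/2)
obs 9: x=0 → posterior Beta(5, 17/2)
obs 10: x=1 → posterior Beta(6, 17/2)
obs 11: x=1 → posterior Beta(7, 17/2)
obs 12: x=0 → posterior Beta(7, 19/2)
obs 13: x=0 → posterior Beta(7, 21/2)
obs 14: x=1 → posterior Beta(8, 21/2)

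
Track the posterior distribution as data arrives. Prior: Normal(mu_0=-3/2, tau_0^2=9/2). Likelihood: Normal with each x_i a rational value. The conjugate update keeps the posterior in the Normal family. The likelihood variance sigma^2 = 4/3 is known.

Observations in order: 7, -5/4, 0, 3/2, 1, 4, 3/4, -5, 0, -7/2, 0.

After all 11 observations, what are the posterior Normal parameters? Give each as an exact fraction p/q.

obs 1: x=7 → posterior Normal(177/35, 36/35)
obs 2: x=-5/4 → posterior Normal(573/248, 18/31)
obs 3: x=0 → posterior Normal(573/356, 36/89)
obs 4: x=3/2 → posterior Normal(735/464, 9/29)
obs 5: x=1 → posterior Normal(843/572, 36/143)
obs 6: x=4 → posterior Normal(15/8, 18/85)
obs 7: x=3/4 → posterior Normal(339/197, 36/197)
obs 8: x=-5 → posterior Normal(51/56, 9/56)
obs 9: x=0 → posterior Normal(204/251, 36/251)
obs 10: x=-7/2 → posterior Normal(219/556, 18/139)
obs 11: x=0 → posterior Normal(219/610, 36/305)

mu_0=219/610, tau_0^2=36/305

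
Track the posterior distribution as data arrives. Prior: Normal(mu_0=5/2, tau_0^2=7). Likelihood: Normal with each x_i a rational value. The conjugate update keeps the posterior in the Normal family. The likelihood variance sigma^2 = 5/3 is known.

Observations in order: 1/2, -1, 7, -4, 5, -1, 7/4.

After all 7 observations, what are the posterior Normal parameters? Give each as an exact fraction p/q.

mu_0=743/608, tau_0^2=35/152

obs 1: x=1/2 → posterior Normal(23/26, 35/26)
obs 2: x=-1 → posterior Normal(2/47, 35/47)
obs 3: x=7 → posterior Normal(149/68, 35/68)
obs 4: x=-4 → posterior Normal(65/89, 35/89)
obs 5: x=5 → posterior Normal(17/11, 7/22)
obs 6: x=-1 → posterior Normal(149/131, 35/131)
obs 7: x=7/4 → posterior Normal(743/608, 35/152)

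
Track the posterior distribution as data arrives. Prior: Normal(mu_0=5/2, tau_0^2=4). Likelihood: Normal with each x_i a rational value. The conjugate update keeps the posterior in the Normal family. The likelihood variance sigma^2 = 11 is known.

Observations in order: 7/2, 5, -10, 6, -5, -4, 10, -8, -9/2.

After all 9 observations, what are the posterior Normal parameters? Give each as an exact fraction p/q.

obs 1: x=7/2 → posterior Normal(83/30, 44/15)
obs 2: x=5 → posterior Normal(123/38, 44/19)
obs 3: x=-10 → posterior Normal(43/46, 44/23)
obs 4: x=6 → posterior Normal(91/54, 44/27)
obs 5: x=-5 → posterior Normal(51/62, 44/31)
obs 6: x=-4 → posterior Normal(19/70, 44/35)
obs 7: x=10 → posterior Normal(33/26, 44/39)
obs 8: x=-8 → posterior Normal(35/86, 44/43)
obs 9: x=-9/2 → posterior Normal(-1/94, 44/47)

mu_0=-1/94, tau_0^2=44/47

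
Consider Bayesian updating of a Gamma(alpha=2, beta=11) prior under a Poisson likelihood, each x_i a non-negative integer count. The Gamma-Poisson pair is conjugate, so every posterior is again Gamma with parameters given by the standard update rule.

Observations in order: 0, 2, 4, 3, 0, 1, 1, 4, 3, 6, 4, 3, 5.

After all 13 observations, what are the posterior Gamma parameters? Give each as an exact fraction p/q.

obs 1: x=0 → posterior Gamma(2, 12)
obs 2: x=2 → posterior Gamma(4, 13)
obs 3: x=4 → posterior Gamma(8, 14)
obs 4: x=3 → posterior Gamma(11, 15)
obs 5: x=0 → posterior Gamma(11, 16)
obs 6: x=1 → posterior Gamma(12, 17)
obs 7: x=1 → posterior Gamma(13, 18)
obs 8: x=4 → posterior Gamma(17, 19)
obs 9: x=3 → posterior Gamma(20, 20)
obs 10: x=6 → posterior Gamma(26, 21)
obs 11: x=4 → posterior Gamma(30, 22)
obs 12: x=3 → posterior Gamma(33, 23)
obs 13: x=5 → posterior Gamma(38, 24)

alpha=38, beta=24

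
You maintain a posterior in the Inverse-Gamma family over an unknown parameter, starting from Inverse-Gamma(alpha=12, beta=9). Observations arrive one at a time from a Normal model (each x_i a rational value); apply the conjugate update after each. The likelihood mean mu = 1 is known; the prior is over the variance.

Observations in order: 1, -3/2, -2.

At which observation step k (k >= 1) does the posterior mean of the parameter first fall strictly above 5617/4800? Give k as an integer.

obs 1: x=1 → posterior Inverse-Gamma(25/2, 9)
obs 2: x=-3/2 → posterior Inverse-Gamma(13, 97/8)
obs 3: x=-2 → posterior Inverse-Gamma(27/2, 133/8)

k = 3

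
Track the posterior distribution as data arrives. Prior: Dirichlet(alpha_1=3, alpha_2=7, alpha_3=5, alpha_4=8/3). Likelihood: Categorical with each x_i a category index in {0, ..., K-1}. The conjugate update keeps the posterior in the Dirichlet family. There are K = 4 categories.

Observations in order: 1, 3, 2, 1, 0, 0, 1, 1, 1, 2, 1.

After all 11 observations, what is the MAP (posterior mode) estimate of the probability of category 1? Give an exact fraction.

18/37

obs 1: x=1 → posterior Dirichlet(3, 8, 5, 8/3)
obs 2: x=3 → posterior Dirichlet(3, 8, 5, 11/3)
obs 3: x=2 → posterior Dirichlet(3, 8, 6, 11/3)
obs 4: x=1 → posterior Dirichlet(3, 9, 6, 11/3)
obs 5: x=0 → posterior Dirichlet(4, 9, 6, 11/3)
obs 6: x=0 → posterior Dirichlet(5, 9, 6, 11/3)
obs 7: x=1 → posterior Dirichlet(5, 10, 6, 11/3)
obs 8: x=1 → posterior Dirichlet(5, 11, 6, 11/3)
obs 9: x=1 → posterior Dirichlet(5, 12, 6, 11/3)
obs 10: x=2 → posterior Dirichlet(5, 12, 7, 11/3)
obs 11: x=1 → posterior Dirichlet(5, 13, 7, 11/3)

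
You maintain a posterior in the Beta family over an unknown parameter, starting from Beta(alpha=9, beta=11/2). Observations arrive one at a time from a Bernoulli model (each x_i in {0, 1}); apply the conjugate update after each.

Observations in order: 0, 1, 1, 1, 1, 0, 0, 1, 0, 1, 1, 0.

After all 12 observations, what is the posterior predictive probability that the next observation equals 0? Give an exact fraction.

21/53

obs 1: x=0 → posterior Beta(9, 13/2)
obs 2: x=1 → posterior Beta(10, 13/2)
obs 3: x=1 → posterior Beta(11, 13/2)
obs 4: x=1 → posterior Beta(12, 13/2)
obs 5: x=1 → posterior Beta(13, 13/2)
obs 6: x=0 → posterior Beta(13, 15/2)
obs 7: x=0 → posterior Beta(13, 17/2)
obs 8: x=1 → posterior Beta(14, 17/2)
obs 9: x=0 → posterior Beta(14, 19/2)
obs 10: x=1 → posterior Beta(15, 19/2)
obs 11: x=1 → posterior Beta(16, 19/2)
obs 12: x=0 → posterior Beta(16, 21/2)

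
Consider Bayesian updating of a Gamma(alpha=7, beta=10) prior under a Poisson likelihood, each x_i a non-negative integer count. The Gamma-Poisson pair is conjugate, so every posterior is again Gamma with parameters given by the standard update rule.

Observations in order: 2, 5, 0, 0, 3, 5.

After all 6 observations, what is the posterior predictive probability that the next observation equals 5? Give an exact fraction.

20357923946048078620716097863680/1667711322168688287513535727415473

obs 1: x=2 → posterior Gamma(9, 11)
obs 2: x=5 → posterior Gamma(14, 12)
obs 3: x=0 → posterior Gamma(14, 13)
obs 4: x=0 → posterior Gamma(14, 14)
obs 5: x=3 → posterior Gamma(17, 15)
obs 6: x=5 → posterior Gamma(22, 16)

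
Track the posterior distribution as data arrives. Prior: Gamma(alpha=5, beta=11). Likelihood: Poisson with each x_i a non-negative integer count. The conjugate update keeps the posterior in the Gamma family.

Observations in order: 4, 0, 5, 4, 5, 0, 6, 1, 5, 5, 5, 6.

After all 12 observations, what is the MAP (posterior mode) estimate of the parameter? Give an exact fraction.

obs 1: x=4 → posterior Gamma(9, 12)
obs 2: x=0 → posterior Gamma(9, 13)
obs 3: x=5 → posterior Gamma(14, 14)
obs 4: x=4 → posterior Gamma(18, 15)
obs 5: x=5 → posterior Gamma(23, 16)
obs 6: x=0 → posterior Gamma(23, 17)
obs 7: x=6 → posterior Gamma(29, 18)
obs 8: x=1 → posterior Gamma(30, 19)
obs 9: x=5 → posterior Gamma(35, 20)
obs 10: x=5 → posterior Gamma(40, 21)
obs 11: x=5 → posterior Gamma(45, 22)
obs 12: x=6 → posterior Gamma(51, 23)

50/23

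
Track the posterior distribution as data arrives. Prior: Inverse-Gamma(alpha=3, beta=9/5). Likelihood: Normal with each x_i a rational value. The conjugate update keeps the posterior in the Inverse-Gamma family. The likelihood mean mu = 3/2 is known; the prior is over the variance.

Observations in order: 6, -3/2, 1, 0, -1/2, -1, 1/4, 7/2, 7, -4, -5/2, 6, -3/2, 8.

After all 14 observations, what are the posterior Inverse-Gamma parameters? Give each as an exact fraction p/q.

alpha=10, beta=15933/160

obs 1: x=6 → posterior Inverse-Gamma(7/2, 477/40)
obs 2: x=-3/2 → posterior Inverse-Gamma(4, 657/40)
obs 3: x=1 → posterior Inverse-Gamma(9/2, 331/20)
obs 4: x=0 → posterior Inverse-Gamma(5, 707/40)
obs 5: x=-1/2 → posterior Inverse-Gamma(11/2, 787/40)
obs 6: x=-1 → posterior Inverse-Gamma(6, 114/5)
obs 7: x=1/4 → posterior Inverse-Gamma(13/2, 3773/160)
obs 8: x=7/2 → posterior Inverse-Gamma(7, 4093/160)
obs 9: x=7 → posterior Inverse-Gamma(15/2, 6513/160)
obs 10: x=-4 → posterior Inverse-Gamma(8, 8933/160)
obs 11: x=-5/2 → posterior Inverse-Gamma(17/2, 10213/160)
obs 12: x=6 → posterior Inverse-Gamma(9, 11833/160)
obs 13: x=-3/2 → posterior Inverse-Gamma(19/2, 12553/160)
obs 14: x=8 → posterior Inverse-Gamma(10, 15933/160)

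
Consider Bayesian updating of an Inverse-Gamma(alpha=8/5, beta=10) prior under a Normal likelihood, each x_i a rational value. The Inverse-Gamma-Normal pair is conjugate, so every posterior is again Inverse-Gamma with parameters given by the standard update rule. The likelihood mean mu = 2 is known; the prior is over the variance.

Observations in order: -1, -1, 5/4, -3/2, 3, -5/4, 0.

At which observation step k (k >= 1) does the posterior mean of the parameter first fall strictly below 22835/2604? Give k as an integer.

k = 5

obs 1: x=-1 → posterior Inverse-Gamma(21/10, 29/2)
obs 2: x=-1 → posterior Inverse-Gamma(13/5, 19)
obs 3: x=5/4 → posterior Inverse-Gamma(31/10, 617/32)
obs 4: x=-3/2 → posterior Inverse-Gamma(18/5, 813/32)
obs 5: x=3 → posterior Inverse-Gamma(41/10, 829/32)
obs 6: x=-5/4 → posterior Inverse-Gamma(23/5, 499/16)
obs 7: x=0 → posterior Inverse-Gamma(51/10, 531/16)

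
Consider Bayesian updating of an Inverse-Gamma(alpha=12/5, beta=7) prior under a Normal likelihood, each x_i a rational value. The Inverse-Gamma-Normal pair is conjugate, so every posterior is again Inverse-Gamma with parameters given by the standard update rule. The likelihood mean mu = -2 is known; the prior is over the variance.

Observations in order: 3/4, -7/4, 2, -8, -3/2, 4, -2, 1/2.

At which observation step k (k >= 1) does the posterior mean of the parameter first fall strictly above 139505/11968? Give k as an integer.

k = 6

obs 1: x=3/4 → posterior Inverse-Gamma(29/10, 345/32)
obs 2: x=-7/4 → posterior Inverse-Gamma(17/5, 173/16)
obs 3: x=2 → posterior Inverse-Gamma(39/10, 301/16)
obs 4: x=-8 → posterior Inverse-Gamma(22/5, 589/16)
obs 5: x=-3/2 → posterior Inverse-Gamma(49/10, 591/16)
obs 6: x=4 → posterior Inverse-Gamma(27/5, 879/16)
obs 7: x=-2 → posterior Inverse-Gamma(59/10, 879/16)
obs 8: x=1/2 → posterior Inverse-Gamma(32/5, 929/16)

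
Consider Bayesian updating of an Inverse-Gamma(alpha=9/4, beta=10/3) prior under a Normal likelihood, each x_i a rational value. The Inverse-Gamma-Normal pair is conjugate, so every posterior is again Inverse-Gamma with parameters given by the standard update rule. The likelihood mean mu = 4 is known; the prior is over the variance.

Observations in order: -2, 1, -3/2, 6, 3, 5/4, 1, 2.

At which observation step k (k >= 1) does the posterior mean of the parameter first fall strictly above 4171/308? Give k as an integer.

k = 3

obs 1: x=-2 → posterior Inverse-Gamma(11/4, 64/3)
obs 2: x=1 → posterior Inverse-Gamma(13/4, 155/6)
obs 3: x=-3/2 → posterior Inverse-Gamma(15/4, 983/24)
obs 4: x=6 → posterior Inverse-Gamma(17/4, 1031/24)
obs 5: x=3 → posterior Inverse-Gamma(19/4, 1043/24)
obs 6: x=5/4 → posterior Inverse-Gamma(21/4, 4535/96)
obs 7: x=1 → posterior Inverse-Gamma(23/4, 4967/96)
obs 8: x=2 → posterior Inverse-Gamma(25/4, 5159/96)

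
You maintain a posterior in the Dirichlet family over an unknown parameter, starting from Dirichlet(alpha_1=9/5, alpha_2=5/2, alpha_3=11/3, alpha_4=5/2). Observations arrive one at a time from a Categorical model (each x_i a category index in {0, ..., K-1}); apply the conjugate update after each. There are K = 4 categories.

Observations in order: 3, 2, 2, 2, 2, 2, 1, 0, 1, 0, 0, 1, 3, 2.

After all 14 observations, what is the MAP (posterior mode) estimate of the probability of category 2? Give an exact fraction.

obs 1: x=3 → posterior Dirichlet(9/5, 5/2, 11/3, 7/2)
obs 2: x=2 → posterior Dirichlet(9/5, 5/2, 14/3, 7/2)
obs 3: x=2 → posterior Dirichlet(9/5, 5/2, 17/3, 7/2)
obs 4: x=2 → posterior Dirichlet(9/5, 5/2, 20/3, 7/2)
obs 5: x=2 → posterior Dirichlet(9/5, 5/2, 23/3, 7/2)
obs 6: x=2 → posterior Dirichlet(9/5, 5/2, 26/3, 7/2)
obs 7: x=1 → posterior Dirichlet(9/5, 7/2, 26/3, 7/2)
obs 8: x=0 → posterior Dirichlet(14/5, 7/2, 26/3, 7/2)
obs 9: x=1 → posterior Dirichlet(14/5, 9/2, 26/3, 7/2)
obs 10: x=0 → posterior Dirichlet(19/5, 9/2, 26/3, 7/2)
obs 11: x=0 → posterior Dirichlet(24/5, 9/2, 26/3, 7/2)
obs 12: x=1 → posterior Dirichlet(24/5, 11/2, 26/3, 7/2)
obs 13: x=3 → posterior Dirichlet(24/5, 11/2, 26/3, 9/2)
obs 14: x=2 → posterior Dirichlet(24/5, 11/2, 29/3, 9/2)

130/307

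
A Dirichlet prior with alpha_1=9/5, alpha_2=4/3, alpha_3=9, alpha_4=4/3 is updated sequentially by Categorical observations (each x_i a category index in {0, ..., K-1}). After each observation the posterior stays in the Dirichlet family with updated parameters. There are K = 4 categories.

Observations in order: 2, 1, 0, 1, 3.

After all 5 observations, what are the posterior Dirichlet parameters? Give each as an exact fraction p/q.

obs 1: x=2 → posterior Dirichlet(9/5, 4/3, 10, 4/3)
obs 2: x=1 → posterior Dirichlet(9/5, 7/3, 10, 4/3)
obs 3: x=0 → posterior Dirichlet(14/5, 7/3, 10, 4/3)
obs 4: x=1 → posterior Dirichlet(14/5, 10/3, 10, 4/3)
obs 5: x=3 → posterior Dirichlet(14/5, 10/3, 10, 7/3)

alpha_1=14/5, alpha_2=10/3, alpha_3=10, alpha_4=7/3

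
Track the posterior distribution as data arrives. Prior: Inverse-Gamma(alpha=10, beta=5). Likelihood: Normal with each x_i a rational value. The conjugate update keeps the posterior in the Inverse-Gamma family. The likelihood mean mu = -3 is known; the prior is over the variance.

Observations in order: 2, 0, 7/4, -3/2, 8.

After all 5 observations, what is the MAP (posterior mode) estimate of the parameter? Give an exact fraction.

3037/432

obs 1: x=2 → posterior Inverse-Gamma(21/2, 35/2)
obs 2: x=0 → posterior Inverse-Gamma(11, 22)
obs 3: x=7/4 → posterior Inverse-Gamma(23/2, 1065/32)
obs 4: x=-3/2 → posterior Inverse-Gamma(12, 1101/32)
obs 5: x=8 → posterior Inverse-Gamma(25/2, 3037/32)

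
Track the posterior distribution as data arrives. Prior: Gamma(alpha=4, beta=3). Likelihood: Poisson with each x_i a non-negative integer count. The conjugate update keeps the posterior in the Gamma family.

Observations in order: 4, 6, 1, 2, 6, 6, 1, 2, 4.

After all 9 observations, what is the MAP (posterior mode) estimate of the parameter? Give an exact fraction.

35/12

obs 1: x=4 → posterior Gamma(8, 4)
obs 2: x=6 → posterior Gamma(14, 5)
obs 3: x=1 → posterior Gamma(15, 6)
obs 4: x=2 → posterior Gamma(17, 7)
obs 5: x=6 → posterior Gamma(23, 8)
obs 6: x=6 → posterior Gamma(29, 9)
obs 7: x=1 → posterior Gamma(30, 10)
obs 8: x=2 → posterior Gamma(32, 11)
obs 9: x=4 → posterior Gamma(36, 12)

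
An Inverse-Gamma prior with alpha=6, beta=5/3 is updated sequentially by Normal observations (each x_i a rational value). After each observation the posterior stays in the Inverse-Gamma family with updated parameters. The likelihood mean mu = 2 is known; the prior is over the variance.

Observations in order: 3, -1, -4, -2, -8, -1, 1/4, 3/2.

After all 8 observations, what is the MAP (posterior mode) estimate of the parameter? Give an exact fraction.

8527/1056

obs 1: x=3 → posterior Inverse-Gamma(13/2, 13/6)
obs 2: x=-1 → posterior Inverse-Gamma(7, 20/3)
obs 3: x=-4 → posterior Inverse-Gamma(15/2, 74/3)
obs 4: x=-2 → posterior Inverse-Gamma(8, 98/3)
obs 5: x=-8 → posterior Inverse-Gamma(17/2, 248/3)
obs 6: x=-1 → posterior Inverse-Gamma(9, 523/6)
obs 7: x=1/4 → posterior Inverse-Gamma(19/2, 8515/96)
obs 8: x=3/2 → posterior Inverse-Gamma(10, 8527/96)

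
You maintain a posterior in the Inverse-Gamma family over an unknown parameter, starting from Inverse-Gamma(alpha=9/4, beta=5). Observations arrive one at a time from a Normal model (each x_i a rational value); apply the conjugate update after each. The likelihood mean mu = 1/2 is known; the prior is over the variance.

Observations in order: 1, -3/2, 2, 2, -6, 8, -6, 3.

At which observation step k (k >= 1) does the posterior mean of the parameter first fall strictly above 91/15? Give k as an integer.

k = 5

obs 1: x=1 → posterior Inverse-Gamma(11/4, 41/8)
obs 2: x=-3/2 → posterior Inverse-Gamma(13/4, 57/8)
obs 3: x=2 → posterior Inverse-Gamma(15/4, 33/4)
obs 4: x=2 → posterior Inverse-Gamma(17/4, 75/8)
obs 5: x=-6 → posterior Inverse-Gamma(19/4, 61/2)
obs 6: x=8 → posterior Inverse-Gamma(21/4, 469/8)
obs 7: x=-6 → posterior Inverse-Gamma(23/4, 319/4)
obs 8: x=3 → posterior Inverse-Gamma(25/4, 663/8)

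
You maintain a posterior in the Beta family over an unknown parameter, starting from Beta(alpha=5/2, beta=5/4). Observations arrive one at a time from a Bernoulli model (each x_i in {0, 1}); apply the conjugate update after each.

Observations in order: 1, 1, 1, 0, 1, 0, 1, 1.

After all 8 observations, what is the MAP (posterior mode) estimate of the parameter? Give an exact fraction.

10/13

obs 1: x=1 → posterior Beta(7/2, 5/4)
obs 2: x=1 → posterior Beta(9/2, 5/4)
obs 3: x=1 → posterior Beta(11/2, 5/4)
obs 4: x=0 → posterior Beta(11/2, 9/4)
obs 5: x=1 → posterior Beta(13/2, 9/4)
obs 6: x=0 → posterior Beta(13/2, 13/4)
obs 7: x=1 → posterior Beta(15/2, 13/4)
obs 8: x=1 → posterior Beta(17/2, 13/4)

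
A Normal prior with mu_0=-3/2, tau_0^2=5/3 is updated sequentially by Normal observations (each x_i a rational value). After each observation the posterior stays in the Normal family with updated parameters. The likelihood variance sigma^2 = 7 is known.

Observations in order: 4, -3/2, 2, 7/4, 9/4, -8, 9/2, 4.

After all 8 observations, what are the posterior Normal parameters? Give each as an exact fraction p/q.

mu_0=27/122, tau_0^2=35/61

obs 1: x=4 → posterior Normal(-23/52, 35/26)
obs 2: x=-3/2 → posterior Normal(-19/31, 35/31)
obs 3: x=2 → posterior Normal(-1/4, 35/36)
obs 4: x=7/4 → posterior Normal(-1/164, 35/41)
obs 5: x=9/4 → posterior Normal(11/46, 35/46)
obs 6: x=-8 → posterior Normal(-29/51, 35/51)
obs 7: x=9/2 → posterior Normal(-13/112, 5/8)
obs 8: x=4 → posterior Normal(27/122, 35/61)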